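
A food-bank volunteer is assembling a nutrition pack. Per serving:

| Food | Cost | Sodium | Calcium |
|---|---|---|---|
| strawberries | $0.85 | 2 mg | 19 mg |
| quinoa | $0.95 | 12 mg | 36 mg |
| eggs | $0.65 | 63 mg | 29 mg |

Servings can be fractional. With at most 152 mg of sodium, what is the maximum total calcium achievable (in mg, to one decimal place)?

Calcium per mg sodium: strawberries 9.5, quinoa 3, eggs 0.4603.
With no serving limits, spend the whole sodium allowance on strawberries: 152 mg / 2 mg × 19 mg = 1444.0 mg.

1444.0 mg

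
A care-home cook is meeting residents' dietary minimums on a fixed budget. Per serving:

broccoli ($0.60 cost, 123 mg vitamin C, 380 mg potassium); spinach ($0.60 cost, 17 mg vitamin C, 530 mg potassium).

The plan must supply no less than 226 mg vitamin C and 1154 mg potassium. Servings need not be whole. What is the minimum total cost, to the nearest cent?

broccoli only: max(226/123, 1154/380) = 3.037 servings → $1.82.
spinach only: max(226/17, 1154/530) = 13.29 servings → $7.98.
broccoli + spinach with both tight: 1.705 servings and 0.9546 servings → $1.60.
Cheapest feasible corner: $1.60.

$1.60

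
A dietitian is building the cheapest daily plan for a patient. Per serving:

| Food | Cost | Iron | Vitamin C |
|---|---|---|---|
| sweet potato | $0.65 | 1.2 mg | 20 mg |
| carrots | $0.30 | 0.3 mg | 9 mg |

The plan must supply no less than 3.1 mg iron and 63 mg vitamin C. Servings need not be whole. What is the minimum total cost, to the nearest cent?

Two binding constraints pin down two serving amounts, so the optimal mix uses at most two foods. The candidates are each food alone (scaled to the tighter of iron/vitamin C) and each pair with both constraints tight.
sweet potato only: max(3.1/1.2, 63/20) = 3.15 servings → $2.05.
carrots only: max(3.1/0.3, 63/9) = 10.33 servings → $3.10.
sweet potato + carrots with both tight: 1.875 servings and 2.833 servings → $2.07.
So the least-cost plan costs $2.05.

$2.05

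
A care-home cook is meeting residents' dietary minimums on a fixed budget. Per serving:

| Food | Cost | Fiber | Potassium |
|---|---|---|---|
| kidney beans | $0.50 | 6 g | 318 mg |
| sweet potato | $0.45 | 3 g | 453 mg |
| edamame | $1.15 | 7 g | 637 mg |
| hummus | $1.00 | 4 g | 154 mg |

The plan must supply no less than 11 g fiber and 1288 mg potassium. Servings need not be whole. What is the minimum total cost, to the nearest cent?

At the optimum either one food covers both requirements or two foods hit both targets exactly; no other combination can be cheaper.
kidney beans only: max(11/6, 1288/318) = 4.05 servings → $2.03.
sweet potato only: max(11/3, 1288/453) = 3.667 servings → $1.65.
edamame only: max(11/7, 1288/637) = 2.022 servings → $2.33.
hummus only: max(11/4, 1288/154) = 8.364 servings → $8.36.
kidney beans + sweet potato with both tight: 0.6344 servings and 2.398 servings → $1.40.
kidney beans + edamame with both targets exact would need a negative amount; discard.
kidney beans + hummus with both targets exact would need a negative amount; discard.
sweet potato + edamame with both tight: 1.594 servings and 0.8881 servings → $1.74.
sweet potato + hummus with both tight: 2.561 servings and 0.8289 servings → $1.98.
edamame + hummus: intersection lies outside the first quadrant.
So the least-cost plan costs $1.40.

$1.40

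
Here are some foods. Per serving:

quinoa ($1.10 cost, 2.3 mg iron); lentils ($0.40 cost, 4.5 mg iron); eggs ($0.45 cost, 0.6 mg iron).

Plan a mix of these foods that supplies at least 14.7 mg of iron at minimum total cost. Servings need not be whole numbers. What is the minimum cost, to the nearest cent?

$1.31

Cost per mg of iron: lentils $0.0889, quinoa $0.4783, eggs $0.7500.
With no serving limits, use only lentils: 14.7 mg / 4.5 mg = 3.267 servings × $0.40 = $1.31.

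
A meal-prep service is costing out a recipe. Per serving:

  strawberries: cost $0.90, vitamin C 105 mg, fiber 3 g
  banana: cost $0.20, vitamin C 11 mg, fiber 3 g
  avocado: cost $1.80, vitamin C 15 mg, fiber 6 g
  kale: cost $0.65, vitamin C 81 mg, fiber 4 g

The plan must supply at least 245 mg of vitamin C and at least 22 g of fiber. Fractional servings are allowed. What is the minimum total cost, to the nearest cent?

$2.42

For a min-cost LP with two ≥-constraints, a basic feasible solution has at most two positive variables.
strawberries only: max(245/105, 22/3) = 7.333 servings → $6.60.
banana only: max(245/11, 22/3) = 22.27 servings → $4.45.
avocado only: max(245/15, 22/6) = 16.33 servings → $29.40.
kale only: max(245/81, 22/4) = 5.5 servings → $3.58.
strawberries + banana with both tight: 1.748 servings and 5.585 servings → $2.69.
strawberries + avocado with both tight: 1.949 servings and 2.692 servings → $6.60.
strawberries + kale with both targets exact would need a negative amount; discard.
banana + avocado: intersection lies outside the first quadrant.
banana + kale with both tight: 4.03 servings and 2.477 servings → $2.42.
avocado + kale with both tight: 1.883 servings and 2.676 servings → $5.13.
So the least-cost plan costs $2.42.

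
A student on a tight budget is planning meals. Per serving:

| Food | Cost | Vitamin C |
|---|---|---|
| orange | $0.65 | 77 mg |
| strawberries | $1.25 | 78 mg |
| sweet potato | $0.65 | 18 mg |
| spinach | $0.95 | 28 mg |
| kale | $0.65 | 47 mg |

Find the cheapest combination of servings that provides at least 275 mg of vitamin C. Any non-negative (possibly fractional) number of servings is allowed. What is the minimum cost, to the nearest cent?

Cost per mg of vitamin C: orange $0.0084, kale $0.0138, strawberries $0.0160, spinach $0.0339, sweet potato $0.0361.
With no serving limits, use only orange: 275 mg / 77 mg = 3.571 servings × $0.65 = $2.32.

$2.32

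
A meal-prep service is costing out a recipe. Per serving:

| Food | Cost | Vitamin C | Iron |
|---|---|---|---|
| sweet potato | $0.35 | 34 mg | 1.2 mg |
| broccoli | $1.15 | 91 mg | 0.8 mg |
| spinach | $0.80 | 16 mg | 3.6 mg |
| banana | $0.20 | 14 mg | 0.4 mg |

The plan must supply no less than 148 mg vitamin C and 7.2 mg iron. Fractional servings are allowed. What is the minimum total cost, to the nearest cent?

sweet potato only: max(148/34, 7.2/1.2) = 6 servings → $2.10.
broccoli only: max(148/91, 7.2/0.8) = 9 servings → $10.35.
spinach only: max(148/16, 7.2/3.6) = 9.25 servings → $7.40.
banana only: max(148/14, 7.2/0.4) = 18 servings → $3.60.
sweet potato + broccoli: the both-tight solution has a negative serving — not a feasible corner.
sweet potato + spinach with both tight: 4.047 servings and 0.6512 servings → $1.94.
sweet potato + banana: the both-tight solution has a negative serving — not a feasible corner.
broccoli + spinach with both tight: 1.327 servings and 1.705 servings → $2.89.
broccoli + banana: the both-tight solution has a negative serving — not a feasible corner.
spinach + banana with both tight: 0.9455 servings and 9.491 servings → $2.65.
The minimum over all feasible corners is $1.94.

$1.94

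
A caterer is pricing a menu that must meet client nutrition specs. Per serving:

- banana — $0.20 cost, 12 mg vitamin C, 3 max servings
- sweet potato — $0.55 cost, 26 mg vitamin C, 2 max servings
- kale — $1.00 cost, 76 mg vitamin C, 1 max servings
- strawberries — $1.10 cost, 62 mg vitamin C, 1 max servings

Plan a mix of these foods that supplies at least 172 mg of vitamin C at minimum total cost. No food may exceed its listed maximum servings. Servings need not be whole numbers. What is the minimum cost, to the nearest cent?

$2.66

Cost per mg of vitamin C: kale $0.0132, banana $0.0167, strawberries $0.0177, sweet potato $0.0212.
Take 1 serving of kale: +76.0 mg vitamin C for $1.00 (total $1.00, still need 96.0 mg).
Take 3 servings of banana: +36.0 mg vitamin C for $0.60 (total $1.60, still need 60.0 mg).
Take 0.9677 servings of strawberries: +60.0 mg vitamin C for $1.06 (total $2.66, still need 0.0 mg).
Greedy by cheapest-per-mg is optimal for a single linear constraint, so the minimum cost is $2.66.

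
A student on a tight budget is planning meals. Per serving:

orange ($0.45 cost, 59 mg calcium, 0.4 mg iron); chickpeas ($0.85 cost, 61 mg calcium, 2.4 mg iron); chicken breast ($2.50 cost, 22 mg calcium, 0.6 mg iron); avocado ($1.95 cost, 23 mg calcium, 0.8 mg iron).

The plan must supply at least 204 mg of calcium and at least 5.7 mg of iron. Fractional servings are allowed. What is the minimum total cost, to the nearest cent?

$2.39

Compare the cost at each extreme point of the feasible region.
orange only: max(204/59, 5.7/0.4) = 14.25 servings → $6.41.
chickpeas only: max(204/61, 5.7/2.4) = 3.344 servings → $2.84.
chicken breast only: max(204/22, 5.7/0.6) = 9.5 servings → $23.75.
avocado only: max(204/23, 5.7/0.8) = 8.87 servings → $17.30.
orange + chickpeas with both tight: 1.211 servings and 2.173 servings → $2.39.
orange + chicken breast with both targets exact would need a negative amount; discard.
orange + avocado with both tight: 0.8447 servings and 6.703 servings → $13.45.
chickpeas + chicken breast with both tight: 0.1852 servings and 8.759 servings → $22.06.
chickpeas + avocado: the both-tight solution has a negative serving — not a feasible corner.
chicken breast + avocado with both tight: 8.447 servings and 0.7895 servings → $22.66.
The minimum over all feasible corners is $2.39.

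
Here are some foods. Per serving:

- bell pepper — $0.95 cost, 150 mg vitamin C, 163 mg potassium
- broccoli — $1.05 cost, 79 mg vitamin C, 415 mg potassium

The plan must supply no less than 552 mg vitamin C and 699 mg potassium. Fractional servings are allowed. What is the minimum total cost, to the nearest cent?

$3.66

With two linear requirements the optimum uses one or two foods; enumerate the corners.
bell pepper only: max(552/150, 699/163) = 4.288 servings → $4.07.
broccoli only: max(552/79, 699/415) = 6.987 servings → $7.34.
bell pepper + broccoli with both tight: 3.521 servings and 0.3013 servings → $3.66.
Cheapest feasible corner: $3.66.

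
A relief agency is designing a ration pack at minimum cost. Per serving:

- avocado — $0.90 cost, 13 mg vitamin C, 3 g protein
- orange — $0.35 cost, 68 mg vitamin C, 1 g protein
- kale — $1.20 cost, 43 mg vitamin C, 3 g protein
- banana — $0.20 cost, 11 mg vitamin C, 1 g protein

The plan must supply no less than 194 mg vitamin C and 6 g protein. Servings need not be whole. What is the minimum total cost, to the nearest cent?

avocado only: max(194/13, 6/3) = 14.92 servings → $13.43.
orange only: max(194/68, 6/1) = 6 servings → $2.10.
kale only: max(194/43, 6/3) = 4.512 servings → $5.41.
banana only: max(194/11, 6/1) = 17.64 servings → $3.53.
avocado + orange with both tight: 1.12 servings and 2.639 servings → $1.93.
avocado + kale: intersection lies outside the first quadrant.
avocado + banana with both targets exact would need a negative amount; discard.
orange + kale with both tight: 2.012 servings and 1.329 servings → $2.30.
orange + banana with both tight: 2.246 servings and 3.754 servings → $1.54.
kale + banana: intersection lies outside the first quadrant.
Cheapest feasible corner: $1.54.

$1.54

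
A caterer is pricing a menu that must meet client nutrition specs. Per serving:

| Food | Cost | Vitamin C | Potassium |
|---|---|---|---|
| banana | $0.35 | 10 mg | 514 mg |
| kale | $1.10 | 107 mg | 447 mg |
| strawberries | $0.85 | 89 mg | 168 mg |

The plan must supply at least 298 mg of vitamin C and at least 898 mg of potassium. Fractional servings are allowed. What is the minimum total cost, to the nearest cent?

banana only: max(298/10, 898/514) = 29.8 servings → $10.43.
kale only: max(298/107, 898/447) = 2.785 servings → $3.06.
strawberries only: max(298/89, 898/168) = 5.345 servings → $4.54.
banana + kale with both targets exact would need a negative amount; discard.
banana + strawberries with both tight: 0.6776 servings and 3.272 servings → $3.02.
kale + strawberries with both tight: 1.369 servings and 1.702 servings → $2.95.
Cheapest feasible corner: $2.95.

$2.95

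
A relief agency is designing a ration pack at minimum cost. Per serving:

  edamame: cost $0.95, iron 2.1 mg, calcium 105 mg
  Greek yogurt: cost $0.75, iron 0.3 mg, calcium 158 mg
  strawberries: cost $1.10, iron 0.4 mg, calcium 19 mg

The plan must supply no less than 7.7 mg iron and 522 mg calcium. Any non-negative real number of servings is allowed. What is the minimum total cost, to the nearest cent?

This is a tiny linear program; its minimum lies at a vertex of the feasible set. List the vertices and price them.
edamame only: max(7.7/2.1, 522/105) = 4.971 servings → $4.72.
Greek yogurt only: max(7.7/0.3, 522/158) = 25.67 servings → $19.25.
strawberries only: max(7.7/0.4, 522/19) = 27.47 servings → $30.22.
edamame + Greek yogurt with both tight: 3.53 servings and 0.958 servings → $4.07.
edamame + strawberries with both targets exact would need a negative amount; discard.
Greek yogurt + strawberries with both tight: 1.087 servings and 18.43 servings → $21.09.
Cheapest feasible corner: $4.07.

$4.07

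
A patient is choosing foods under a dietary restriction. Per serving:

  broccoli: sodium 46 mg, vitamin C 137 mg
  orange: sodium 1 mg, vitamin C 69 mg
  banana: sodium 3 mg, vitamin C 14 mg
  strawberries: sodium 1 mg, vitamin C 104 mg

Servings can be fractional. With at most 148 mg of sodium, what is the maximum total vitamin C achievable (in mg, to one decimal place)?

15392.0 mg

Vitamin C per mg sodium: strawberries 104, orange 69, banana 4.667, broccoli 2.978.
With no serving limits, spend the whole sodium allowance on strawberries: 148 mg / 1 mg × 104 mg = 15392.0 mg.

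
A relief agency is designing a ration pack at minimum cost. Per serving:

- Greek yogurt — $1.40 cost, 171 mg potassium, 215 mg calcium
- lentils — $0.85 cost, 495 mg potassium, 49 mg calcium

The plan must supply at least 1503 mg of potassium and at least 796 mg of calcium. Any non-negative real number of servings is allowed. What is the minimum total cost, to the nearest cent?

At the optimum either one food covers both requirements or two foods hit both targets exactly; no other combination can be cheaper.
Greek yogurt only: max(1503/171, 796/215) = 8.789 servings → $12.31.
lentils only: max(1503/495, 796/49) = 16.24 servings → $13.81.
Greek yogurt + lentils with both tight: 3.268 servings and 1.908 servings → $6.20.
So the least-cost plan costs $6.20.

$6.20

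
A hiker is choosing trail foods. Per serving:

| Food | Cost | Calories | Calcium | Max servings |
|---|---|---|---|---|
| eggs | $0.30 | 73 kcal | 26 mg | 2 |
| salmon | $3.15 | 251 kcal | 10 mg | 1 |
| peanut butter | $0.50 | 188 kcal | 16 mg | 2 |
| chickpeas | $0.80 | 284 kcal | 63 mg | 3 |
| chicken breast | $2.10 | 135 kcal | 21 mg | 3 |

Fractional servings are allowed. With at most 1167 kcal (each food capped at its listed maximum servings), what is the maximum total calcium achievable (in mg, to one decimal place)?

267.3 mg

Calcium per kcal: eggs 0.3562, chickpeas 0.2218, chicken breast 0.1556, peanut butter 0.08511, salmon 0.03984.
Take 2 servings of eggs: uses 146 kcal, +52.0 mg calcium (running total 52.0 mg).
Take 3 servings of chickpeas: uses 852 kcal, +189.0 mg calcium (running total 241.0 mg).
Take 1.252 servings of chicken breast: uses 169 kcal, +26.3 mg calcium (running total 267.3 mg).
Filling greedily by calcium-per-kcal is optimal for one linear limit, giving 267.3 mg.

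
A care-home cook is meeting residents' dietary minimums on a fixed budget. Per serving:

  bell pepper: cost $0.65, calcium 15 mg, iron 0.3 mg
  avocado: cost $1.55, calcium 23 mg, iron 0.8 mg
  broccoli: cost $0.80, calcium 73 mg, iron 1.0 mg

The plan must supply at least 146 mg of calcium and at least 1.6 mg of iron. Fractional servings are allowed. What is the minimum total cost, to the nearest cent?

The cheapest plan sits at a corner of the feasible region — with two constraints it uses at most two foods.
bell pepper only: max(146/15, 1.6/0.3) = 9.733 servings → $6.33.
avocado only: max(146/23, 1.6/0.8) = 6.348 servings → $9.84.
broccoli only: max(146/73, 1.6/1.0) = 2 servings → $1.60.
bell pepper + avocado: the both-tight solution has a negative serving — not a feasible corner.
bell pepper + broccoli: intersection lies outside the first quadrant.
avocado + broccoli: intersection lies outside the first quadrant.
The minimum over all feasible corners is $1.60.

$1.60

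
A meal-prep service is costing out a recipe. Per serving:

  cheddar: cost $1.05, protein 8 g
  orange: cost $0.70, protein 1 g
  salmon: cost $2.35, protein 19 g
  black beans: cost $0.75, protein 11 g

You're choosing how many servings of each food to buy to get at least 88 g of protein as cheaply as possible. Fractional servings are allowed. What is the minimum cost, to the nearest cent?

Cost per g of protein: black beans $0.0682, salmon $0.1237, cheddar $0.1313, orange $0.7000.
With no serving limits, use only black beans: 88 g / 11 g = 8 servings × $0.75 = $6.00.

$6.00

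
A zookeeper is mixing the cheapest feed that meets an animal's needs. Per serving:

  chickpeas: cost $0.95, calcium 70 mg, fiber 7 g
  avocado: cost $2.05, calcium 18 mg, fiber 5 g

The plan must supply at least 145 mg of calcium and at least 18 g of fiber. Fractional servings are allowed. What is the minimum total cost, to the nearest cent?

$2.44

With two linear requirements the optimum uses one or two foods; enumerate the corners.
chickpeas only: max(145/70, 18/7) = 2.571 servings → $2.44.
avocado only: max(145/18, 18/5) = 8.056 servings → $16.51.
chickpeas + avocado with both tight: 1.79 servings and 1.094 servings → $3.94.
Cheapest feasible corner: $2.44.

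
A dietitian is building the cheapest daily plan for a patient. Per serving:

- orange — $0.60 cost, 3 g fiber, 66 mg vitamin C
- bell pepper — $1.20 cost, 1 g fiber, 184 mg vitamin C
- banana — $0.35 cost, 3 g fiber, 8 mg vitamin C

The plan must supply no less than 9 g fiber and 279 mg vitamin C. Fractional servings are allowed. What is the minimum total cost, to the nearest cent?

At the optimum either one food covers both requirements or two foods hit both targets exactly; no other combination can be cheaper.
orange only: max(9/3, 279/66) = 4.227 servings → $2.54.
bell pepper only: max(9/1, 279/184) = 9 servings → $10.80.
banana only: max(9/3, 279/8) = 34.88 servings → $12.21.
orange + bell pepper with both tight: 2.833 servings and 0.5 servings → $2.30.
orange + banana: the both-tight solution has a negative serving — not a feasible corner.
bell pepper + banana with both tight: 1.406 servings and 2.531 servings → $2.57.
Cheapest feasible corner: $2.30.

$2.30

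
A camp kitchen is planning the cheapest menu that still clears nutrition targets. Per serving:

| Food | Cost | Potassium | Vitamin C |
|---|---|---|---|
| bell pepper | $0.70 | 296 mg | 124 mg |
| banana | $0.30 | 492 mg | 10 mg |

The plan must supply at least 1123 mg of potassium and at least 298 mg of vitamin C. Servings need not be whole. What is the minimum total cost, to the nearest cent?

A basic optimal solution has at most two foods positive. Try each food alone and each pair with both targets met exactly.
bell pepper only: max(1123/296, 298/124) = 3.794 servings → $2.66.
banana only: max(1123/492, 298/10) = 29.8 servings → $8.94.
bell pepper + banana with both tight: 2.332 servings and 0.8793 servings → $1.90.
Cheapest feasible corner: $1.90.

$1.90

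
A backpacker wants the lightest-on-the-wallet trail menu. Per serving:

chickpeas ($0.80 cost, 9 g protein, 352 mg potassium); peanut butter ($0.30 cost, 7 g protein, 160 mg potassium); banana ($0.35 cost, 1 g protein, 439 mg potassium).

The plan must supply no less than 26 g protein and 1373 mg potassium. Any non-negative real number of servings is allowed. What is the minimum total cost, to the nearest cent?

$1.69

Compare the cost at each extreme point of the feasible region.
chickpeas only: max(26/9, 1373/352) = 3.901 servings → $3.12.
peanut butter only: max(26/7, 1373/160) = 8.581 servings → $2.57.
banana only: max(26/1, 1373/439) = 26 servings → $9.10.
chickpeas + peanut butter with both targets exact would need a negative amount; discard.
chickpeas + banana with both tight: 2.79 servings and 0.8905 servings → $2.54.
peanut butter + banana with both tight: 3.447 servings and 1.871 servings → $1.69.
Cheapest feasible corner: $1.69.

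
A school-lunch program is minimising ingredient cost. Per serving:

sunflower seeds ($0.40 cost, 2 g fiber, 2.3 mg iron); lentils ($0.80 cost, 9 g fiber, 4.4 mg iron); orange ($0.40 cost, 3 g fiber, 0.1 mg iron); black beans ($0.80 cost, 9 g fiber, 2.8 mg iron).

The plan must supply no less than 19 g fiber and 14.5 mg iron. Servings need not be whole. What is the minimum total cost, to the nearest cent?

This is a tiny linear program; its minimum lies at a vertex of the feasible set. List the vertices and price them.
sunflower seeds only: max(19/2, 14.5/2.3) = 9.5 servings → $3.80.
lentils only: max(19/9, 14.5/4.4) = 3.295 servings → $2.64.
orange only: max(19/3, 14.5/0.1) = 145 servings → $58.00.
black beans only: max(19/9, 14.5/2.8) = 5.179 servings → $4.14.
sunflower seeds + lentils with both tight: 3.941 servings and 1.235 servings → $2.56.
sunflower seeds + orange with both tight: 6.209 servings and 2.194 servings → $3.36.
sunflower seeds + black beans with both tight: 5.119 servings and 0.9735 servings → $2.83.
lentils + orange: intersection lies outside the first quadrant.
lentils + black beans: the both-tight solution has a negative serving — not a feasible corner.
orange + black beans with both targets exact would need a negative amount; discard.
Cheapest feasible corner: $2.56.

$2.56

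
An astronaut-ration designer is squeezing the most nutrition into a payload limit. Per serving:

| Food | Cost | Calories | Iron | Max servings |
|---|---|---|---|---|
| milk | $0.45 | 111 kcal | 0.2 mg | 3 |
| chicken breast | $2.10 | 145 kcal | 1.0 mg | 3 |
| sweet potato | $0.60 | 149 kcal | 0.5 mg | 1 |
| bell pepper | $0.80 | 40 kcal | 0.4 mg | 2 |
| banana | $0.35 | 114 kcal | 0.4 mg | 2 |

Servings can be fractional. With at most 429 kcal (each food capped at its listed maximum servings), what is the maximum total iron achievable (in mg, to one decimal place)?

3.2 mg

Iron per kcal: bell pepper 0.01, chicken breast 0.006897, banana 0.003509, sweet potato 0.003356, milk 0.001802.
Take 2 servings of bell pepper: uses 80 kcal, +0.8 mg iron (running total 0.8 mg).
Take 2.407 servings of chicken breast: uses 349 kcal, +2.4 mg iron (running total 3.2 mg).
Filling greedily by iron-per-kcal is optimal for one linear limit, giving 3.2 mg.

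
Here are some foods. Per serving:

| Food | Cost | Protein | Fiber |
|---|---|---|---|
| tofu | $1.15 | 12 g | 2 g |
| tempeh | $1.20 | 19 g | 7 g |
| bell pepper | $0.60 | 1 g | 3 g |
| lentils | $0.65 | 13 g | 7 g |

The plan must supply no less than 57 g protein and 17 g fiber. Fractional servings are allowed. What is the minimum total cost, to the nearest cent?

$2.85

Two binding constraints pin down two serving amounts, so the optimal mix uses at most two foods. The candidates are each food alone (scaled to the tighter of protein/fiber) and each pair with both constraints tight.
tofu only: max(57/12, 17/2) = 8.5 servings → $9.78.
tempeh only: max(57/19, 17/7) = 3 servings → $3.60.
bell pepper only: max(57/1, 17/3) = 57 servings → $34.20.
lentils only: max(57/13, 17/7) = 4.385 servings → $2.85.
tofu + tempeh with both tight: 1.652 servings and 1.957 servings → $4.25.
tofu + bell pepper with both tight: 4.529 servings and 2.647 servings → $6.80.
tofu + lentils with both tight: 3.069 servings and 1.552 servings → $4.54.
tempeh + bell pepper with both targets exact would need a negative amount; discard.
tempeh + lentils: intersection lies outside the first quadrant.
bell pepper + lentils: the both-tight solution has a negative serving — not a feasible corner.
Cheapest feasible corner: $2.85.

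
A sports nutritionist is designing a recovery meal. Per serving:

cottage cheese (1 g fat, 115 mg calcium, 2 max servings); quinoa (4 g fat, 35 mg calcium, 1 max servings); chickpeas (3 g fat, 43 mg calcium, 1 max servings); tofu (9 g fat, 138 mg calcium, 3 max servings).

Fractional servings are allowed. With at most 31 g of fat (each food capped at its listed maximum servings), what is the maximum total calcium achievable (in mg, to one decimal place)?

Calcium per g fat: cottage cheese 115, tofu 15.33, chickpeas 14.33, quinoa 8.75.
Take 2 servings of cottage cheese: uses 2 g fat, +230.0 mg calcium (running total 230.0 mg).
Take 3 servings of tofu: uses 27 g fat, +414.0 mg calcium (running total 644.0 mg).
Take 0.6667 servings of chickpeas: uses 2 g fat, +28.7 mg calcium (running total 672.7 mg).
Filling greedily by calcium-per-g fat is optimal for one linear limit, giving 672.7 mg.

672.7 mg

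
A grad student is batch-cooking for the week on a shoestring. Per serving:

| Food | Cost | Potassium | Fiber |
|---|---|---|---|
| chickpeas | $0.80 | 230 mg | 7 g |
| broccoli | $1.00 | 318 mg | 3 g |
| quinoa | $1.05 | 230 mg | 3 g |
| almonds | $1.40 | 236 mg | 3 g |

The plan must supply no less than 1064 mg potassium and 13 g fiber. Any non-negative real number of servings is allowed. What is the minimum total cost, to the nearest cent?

Two binding constraints pin down two serving amounts, so the optimal mix uses at most two foods. The candidates are each food alone (scaled to the tighter of potassium/fiber) and each pair with both constraints tight.
chickpeas only: max(1064/230, 13/7) = 4.626 servings → $3.70.
broccoli only: max(1064/318, 13/3) = 4.333 servings → $4.33.
quinoa only: max(1064/230, 13/3) = 4.626 servings → $4.86.
almonds only: max(1064/236, 13/3) = 4.508 servings → $6.31.
chickpeas + broccoli with both tight: 0.6133 servings and 2.902 servings → $3.39.
chickpeas + quinoa: the both-tight solution has a negative serving — not a feasible corner.
chickpeas + almonds: the both-tight solution has a negative serving — not a feasible corner.
broccoli + quinoa with both tight: 0.7652 servings and 3.568 servings → $4.51.
broccoli + almonds with both tight: 0.5041 servings and 3.829 servings → $5.87.
quinoa + almonds: the both-tight solution has a negative serving — not a feasible corner.
So the least-cost plan costs $3.39.

$3.39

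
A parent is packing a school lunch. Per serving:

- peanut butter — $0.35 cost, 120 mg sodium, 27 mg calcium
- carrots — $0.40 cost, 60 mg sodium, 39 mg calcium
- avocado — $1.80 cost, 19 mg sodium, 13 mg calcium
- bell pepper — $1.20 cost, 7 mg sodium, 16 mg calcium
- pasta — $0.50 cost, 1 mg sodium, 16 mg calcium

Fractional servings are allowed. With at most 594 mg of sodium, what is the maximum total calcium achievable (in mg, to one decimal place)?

9504.0 mg

Calcium per mg sodium: pasta 16, bell pepper 2.286, avocado 0.6842, carrots 0.65, peanut butter 0.225.
With no serving limits, spend the whole sodium allowance on pasta: 594 mg / 1 mg × 16 mg = 9504.0 mg.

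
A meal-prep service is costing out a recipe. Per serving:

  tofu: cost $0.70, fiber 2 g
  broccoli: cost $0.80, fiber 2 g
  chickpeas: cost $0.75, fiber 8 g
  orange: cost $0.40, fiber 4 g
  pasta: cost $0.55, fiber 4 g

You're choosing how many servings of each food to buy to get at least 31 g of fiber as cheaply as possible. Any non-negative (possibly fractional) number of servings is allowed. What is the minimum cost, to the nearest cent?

Cost per g of fiber: chickpeas $0.0938, orange $0.1000, pasta $0.1375, tofu $0.3500, broccoli $0.4000.
With no serving limits, use only chickpeas: 31 g / 8 g = 3.875 servings × $0.75 = $2.91.

$2.91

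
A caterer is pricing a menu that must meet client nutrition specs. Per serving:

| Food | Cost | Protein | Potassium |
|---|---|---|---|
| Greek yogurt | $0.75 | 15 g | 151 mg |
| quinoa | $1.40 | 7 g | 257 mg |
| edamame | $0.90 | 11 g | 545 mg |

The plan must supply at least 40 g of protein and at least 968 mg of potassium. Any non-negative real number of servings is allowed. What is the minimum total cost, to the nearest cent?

$2.46

Greek yogurt only: max(40/15, 968/151) = 6.411 servings → $4.81.
quinoa only: max(40/7, 968/257) = 5.714 servings → $8.00.
edamame only: max(40/11, 968/545) = 3.636 servings → $3.27.
Greek yogurt + quinoa with both tight: 1.252 servings and 3.031 servings → $5.18.
Greek yogurt + edamame with both tight: 1.712 servings and 1.302 servings → $2.46.
quinoa + edamame: the both-tight solution has a negative serving — not a feasible corner.
The minimum over all feasible corners is $2.46.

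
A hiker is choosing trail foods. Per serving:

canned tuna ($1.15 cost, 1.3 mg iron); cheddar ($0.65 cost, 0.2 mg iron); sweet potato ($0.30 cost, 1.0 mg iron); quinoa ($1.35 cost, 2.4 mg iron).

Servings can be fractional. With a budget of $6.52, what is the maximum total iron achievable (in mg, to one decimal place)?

21.7 mg

Iron per dollar: sweet potato 3.333, quinoa 1.778, canned tuna 1.13, cheddar 0.3077.
With no serving limits, spend the whole cost allowance on sweet potato: $6.52 / $0.30 × 1.0 mg = 21.7 mg.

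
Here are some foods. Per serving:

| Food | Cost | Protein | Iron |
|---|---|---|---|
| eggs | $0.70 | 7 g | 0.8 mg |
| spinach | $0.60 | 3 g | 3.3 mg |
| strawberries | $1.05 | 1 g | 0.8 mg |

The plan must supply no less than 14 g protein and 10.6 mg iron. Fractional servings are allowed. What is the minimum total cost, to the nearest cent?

$2.31

The cheapest plan sits at a corner of the feasible region — with two constraints it uses at most two foods.
eggs only: max(14/7, 10.6/0.8) = 13.25 servings → $9.28.
spinach only: max(14/3, 10.6/3.3) = 4.667 servings → $2.80.
strawberries only: max(14/1, 10.6/0.8) = 14 servings → $14.70.
eggs + spinach with both tight: 0.6957 servings and 3.043 servings → $2.31.
eggs + strawberries with both tight: 0.125 servings and 13.12 servings → $13.87.
spinach + strawberries: intersection lies outside the first quadrant.
So the least-cost plan costs $2.31.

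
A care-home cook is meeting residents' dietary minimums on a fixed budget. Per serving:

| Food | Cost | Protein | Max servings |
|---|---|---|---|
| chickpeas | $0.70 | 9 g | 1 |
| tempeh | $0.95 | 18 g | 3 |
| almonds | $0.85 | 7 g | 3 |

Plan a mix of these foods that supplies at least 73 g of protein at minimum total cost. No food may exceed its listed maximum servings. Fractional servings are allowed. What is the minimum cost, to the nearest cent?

$4.76

Cost per g of protein: tempeh $0.0528, chickpeas $0.0778, almonds $0.1214.
Take 3 servings of tempeh: +54.0 g protein for $2.85 (total $2.85, still need 19.0 g).
Take 1 serving of chickpeas: +9.0 g protein for $0.70 (total $3.55, still need 10.0 g).
Take 1.429 servings of almonds: +10.0 g protein for $1.21 (total $4.76, still need 0.0 g).
Greedy by cheapest-per-g is optimal for a single linear constraint, so the minimum cost is $4.76.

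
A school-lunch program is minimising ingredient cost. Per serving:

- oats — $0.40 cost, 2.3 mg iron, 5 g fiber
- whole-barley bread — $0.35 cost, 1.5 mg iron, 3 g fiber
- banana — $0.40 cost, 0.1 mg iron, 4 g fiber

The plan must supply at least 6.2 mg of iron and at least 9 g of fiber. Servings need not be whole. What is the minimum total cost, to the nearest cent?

$1.08

An LP optimum is at a vertex; with two nutrient constraints at most two foods are used. Check each candidate.
oats only: max(6.2/2.3, 9/5) = 2.696 servings → $1.08.
whole-barley bread only: max(6.2/1.5, 9/3) = 4.133 servings → $1.45.
banana only: max(6.2/0.1, 9/4) = 62 servings → $24.80.
oats + whole-barley bread with both targets exact would need a negative amount; discard.
oats + banana: intersection lies outside the first quadrant.
whole-barley bread + banana: intersection lies outside the first quadrant.
The minimum over all feasible corners is $1.08.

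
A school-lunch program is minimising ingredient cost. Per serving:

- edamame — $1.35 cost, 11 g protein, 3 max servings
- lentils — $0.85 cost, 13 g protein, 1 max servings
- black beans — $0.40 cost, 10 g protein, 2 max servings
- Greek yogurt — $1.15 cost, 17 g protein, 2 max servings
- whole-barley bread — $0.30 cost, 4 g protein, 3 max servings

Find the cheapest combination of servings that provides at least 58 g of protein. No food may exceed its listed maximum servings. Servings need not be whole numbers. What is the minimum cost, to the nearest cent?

Cost per g of protein: black beans $0.0400, lentils $0.0654, Greek yogurt $0.0676, whole-barley bread $0.0750, edamame $0.1227.
Take 2 servings of black beans: +20.0 g protein for $0.80 (total $0.80, still need 38.0 g).
Take 1 serving of lentils: +13.0 g protein for $0.85 (total $1.65, still need 25.0 g).
Take 1.471 servings of Greek yogurt: +25.0 g protein for $1.69 (total $3.34, still need 0.0 g).
Filling from the cheapest source first is optimal under one linear minimum: $3.34.

$3.34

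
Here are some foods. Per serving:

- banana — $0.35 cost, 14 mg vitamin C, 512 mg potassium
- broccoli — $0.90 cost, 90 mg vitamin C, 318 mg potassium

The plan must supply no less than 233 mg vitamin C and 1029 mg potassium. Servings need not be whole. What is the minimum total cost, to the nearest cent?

At the optimum either one food covers both requirements or two foods hit both targets exactly; no other combination can be cheaper.
banana only: max(233/14, 1029/512) = 16.64 servings → $5.83.
broccoli only: max(233/90, 1029/318) = 3.236 servings → $2.91.
banana + broccoli with both tight: 0.4448 servings and 2.52 servings → $2.42.
The minimum over all feasible corners is $2.42.

$2.42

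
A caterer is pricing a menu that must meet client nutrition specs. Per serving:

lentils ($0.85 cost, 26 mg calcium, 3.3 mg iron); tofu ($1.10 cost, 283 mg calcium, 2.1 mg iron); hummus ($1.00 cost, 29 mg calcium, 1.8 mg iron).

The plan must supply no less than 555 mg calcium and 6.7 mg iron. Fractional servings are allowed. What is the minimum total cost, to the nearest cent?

$2.78

Two binding constraints pin down two serving amounts, so the optimal mix uses at most two foods. The candidates are each food alone (scaled to the tighter of calcium/iron) and each pair with both constraints tight.
lentils only: max(555/26, 6.7/3.3) = 21.35 servings → $18.14.
tofu only: max(555/283, 6.7/2.1) = 3.19 servings → $3.51.
hummus only: max(555/29, 6.7/1.8) = 19.14 servings → $19.14.
lentils + tofu with both tight: 0.8309 servings and 1.885 servings → $2.78.
lentils + hummus: intersection lies outside the first quadrant.
tofu + hummus with both tight: 1.794 servings and 1.629 servings → $3.60.
Cheapest feasible corner: $2.78.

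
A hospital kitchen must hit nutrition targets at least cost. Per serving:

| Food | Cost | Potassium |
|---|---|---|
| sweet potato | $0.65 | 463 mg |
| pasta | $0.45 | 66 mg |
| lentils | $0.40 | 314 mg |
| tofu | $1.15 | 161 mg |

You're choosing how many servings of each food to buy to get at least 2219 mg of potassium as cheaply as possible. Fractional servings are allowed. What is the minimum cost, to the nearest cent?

Cost per mg of potassium: lentils $0.0013, sweet potato $0.0014, pasta $0.0068, tofu $0.0071.
With no serving limits, use only lentils: 2219 mg / 314 mg = 7.067 servings × $0.40 = $2.83.

$2.83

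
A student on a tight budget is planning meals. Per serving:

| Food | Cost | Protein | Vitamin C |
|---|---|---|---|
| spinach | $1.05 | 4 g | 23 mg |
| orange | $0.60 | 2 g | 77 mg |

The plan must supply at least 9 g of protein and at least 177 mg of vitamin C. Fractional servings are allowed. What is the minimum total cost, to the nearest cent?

Compare the cost at each extreme point of the feasible region.
spinach only: max(9/4, 177/23) = 7.696 servings → $8.08.
orange only: max(9/2, 177/77) = 4.5 servings → $2.70.
spinach + orange with both tight: 1.294 servings and 1.912 servings → $2.51.
So the least-cost plan costs $2.51.

$2.51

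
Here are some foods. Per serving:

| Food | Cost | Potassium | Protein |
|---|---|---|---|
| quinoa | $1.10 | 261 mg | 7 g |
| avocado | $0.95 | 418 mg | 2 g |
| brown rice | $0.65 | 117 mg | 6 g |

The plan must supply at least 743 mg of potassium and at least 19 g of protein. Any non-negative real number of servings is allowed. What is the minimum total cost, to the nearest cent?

$2.78

The cheapest plan sits at a corner of the feasible region — with two constraints it uses at most two foods.
quinoa only: max(743/261, 19/7) = 2.847 servings → $3.13.
avocado only: max(743/418, 19/2) = 9.5 servings → $9.03.
brown rice only: max(743/117, 19/6) = 6.35 servings → $4.13.
quinoa + avocado with both tight: 2.686 servings and 0.1007 servings → $3.05.
quinoa + brown rice: the both-tight solution has a negative serving — not a feasible corner.
avocado + brown rice with both tight: 0.9828 servings and 2.839 servings → $2.78.
Cheapest feasible corner: $2.78.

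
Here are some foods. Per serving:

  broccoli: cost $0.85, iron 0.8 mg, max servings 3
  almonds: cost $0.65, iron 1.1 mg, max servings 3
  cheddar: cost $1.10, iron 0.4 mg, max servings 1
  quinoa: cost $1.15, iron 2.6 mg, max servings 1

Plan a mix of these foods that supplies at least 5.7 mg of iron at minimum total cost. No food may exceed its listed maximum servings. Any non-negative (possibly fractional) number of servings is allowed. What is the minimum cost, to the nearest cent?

$2.98

Cost per mg of iron: quinoa $0.4423, almonds $0.5909, broccoli $1.0625, cheddar $2.7500.
Take 1 serving of quinoa: +2.6 mg iron for $1.15 (total $1.15, still need 3.1 mg).
Take 2.818 servings of almonds: +3.1 mg iron for $1.83 (total $2.98, still need 0.0 mg).
Greedy by cheapest-per-mg is optimal for a single linear constraint, so the minimum cost is $2.98.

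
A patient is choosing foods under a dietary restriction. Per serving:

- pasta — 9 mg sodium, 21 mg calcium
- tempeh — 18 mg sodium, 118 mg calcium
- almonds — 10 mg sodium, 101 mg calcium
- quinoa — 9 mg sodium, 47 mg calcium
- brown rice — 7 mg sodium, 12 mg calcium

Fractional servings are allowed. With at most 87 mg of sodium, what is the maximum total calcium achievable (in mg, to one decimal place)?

878.7 mg

Calcium per mg sodium: almonds 10.1, tempeh 6.556, quinoa 5.222, pasta 2.333, brown rice 1.714.
With no serving limits, spend the whole sodium allowance on almonds: 87 mg / 10 mg × 101 mg = 878.7 mg.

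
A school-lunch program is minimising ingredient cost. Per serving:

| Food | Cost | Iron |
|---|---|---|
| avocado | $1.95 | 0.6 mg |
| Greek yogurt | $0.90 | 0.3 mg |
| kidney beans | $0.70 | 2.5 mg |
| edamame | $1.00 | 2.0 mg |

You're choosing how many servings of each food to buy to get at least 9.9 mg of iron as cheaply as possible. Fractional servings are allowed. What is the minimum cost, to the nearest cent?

Cost per mg of iron: kidney beans $0.2800, edamame $0.5000, Greek yogurt $3.0000, avocado $3.2500.
With no serving limits, use only kidney beans: 9.9 mg / 2.5 mg = 3.96 servings × $0.70 = $2.77.

$2.77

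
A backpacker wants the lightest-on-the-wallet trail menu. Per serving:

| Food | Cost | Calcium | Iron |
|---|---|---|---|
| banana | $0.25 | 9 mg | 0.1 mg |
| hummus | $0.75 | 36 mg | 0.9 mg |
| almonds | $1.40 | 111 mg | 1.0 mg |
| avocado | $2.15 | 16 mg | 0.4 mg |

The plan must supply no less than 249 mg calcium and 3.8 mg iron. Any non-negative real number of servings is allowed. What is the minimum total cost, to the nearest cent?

Compare the cost at each extreme point of the feasible region.
banana only: max(249/9, 3.8/0.1) = 38 servings → $9.50.
hummus only: max(249/36, 3.8/0.9) = 6.917 servings → $5.19.
almonds only: max(249/111, 3.8/1.0) = 3.8 servings → $5.32.
avocado only: max(249/16, 3.8/0.4) = 15.56 servings → $33.46.
banana + hummus with both tight: 19.4 servings and 2.067 servings → $6.40.
banana + almonds: the both-tight solution has a negative serving — not a feasible corner.
banana + avocado with both tight: 19.4 servings and 4.65 servings → $14.85.
hummus + almonds with both tight: 2.704 servings and 1.366 servings → $3.94.
hummus + avocado (both tight): parallel constraints — no distinct corner.
almonds + avocado with both tight: 1.366 servings and 6.085 servings → $14.99.
So the least-cost plan costs $3.94.

$3.94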